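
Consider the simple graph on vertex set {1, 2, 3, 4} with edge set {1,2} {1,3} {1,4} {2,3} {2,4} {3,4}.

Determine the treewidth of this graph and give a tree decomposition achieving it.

A single bag containing all 4 vertices is trivially a valid decomposition of width 3. For the lower bound, the 4 vertices {1, 2, 3, 4} are pairwise adjacent, and any tree decomposition puts a clique entirely inside one bag — forcing width ≥ 3. Therefore the treewidth is 3.

Treewidth 3.
One such decomposition:
Bags: B1 = {1, 2, 3, 4}
Tree: (single bag)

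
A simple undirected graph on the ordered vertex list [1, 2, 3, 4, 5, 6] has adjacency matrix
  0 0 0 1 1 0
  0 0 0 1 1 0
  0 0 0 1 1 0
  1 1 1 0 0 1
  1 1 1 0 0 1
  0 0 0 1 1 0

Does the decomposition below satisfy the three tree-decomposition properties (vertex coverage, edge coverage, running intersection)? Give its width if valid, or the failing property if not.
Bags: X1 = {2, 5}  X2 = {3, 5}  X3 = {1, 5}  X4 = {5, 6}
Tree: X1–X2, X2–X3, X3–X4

No — vertex 4 appears in no bag.

A tree decomposition must satisfy three properties: every vertex lies in some bag; for every edge, both endpoints lie together in some bag; and for every vertex, the bags containing it form a connected subtree. Here vertex 4 appears in no bag, so the decomposition is invalid.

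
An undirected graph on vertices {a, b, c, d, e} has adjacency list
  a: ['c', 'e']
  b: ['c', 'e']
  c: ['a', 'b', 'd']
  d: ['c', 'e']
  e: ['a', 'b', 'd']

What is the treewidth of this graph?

2

A width-2 tree decomposition is:
Bags: B1 = {c, d, e}  B2 = {b, c, e}  B3 = {a, c, e}
Tree: B1–B2, B2–B3
Each bag holds 3 vertices, so the decomposition has width 2, which upper-bounds the treewidth. For the lower bound, G contains the cycle d–e–b–c–d, so G is not a forest; only forests have treewidth ≤ 1, hence tw(G) ≥ 2. Combining the bounds, tw(G) = 2.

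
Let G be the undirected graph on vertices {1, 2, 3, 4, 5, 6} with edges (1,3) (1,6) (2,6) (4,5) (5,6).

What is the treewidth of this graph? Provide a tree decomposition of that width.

The largest bag has 2 vertices, giving width 1; this decomposition certifies tw(G) ≤ 1. Any graph with an edge has treewidth ≥ 1, and G has the edge 6–1. Therefore the treewidth is 1.

Treewidth 1.
One such decomposition:
Bags: B1 = {1, 6}  B2 = {5, 6}  B3 = {2, 6}  B4 = {1, 3}  B5 = {4, 5}
Tree: B1–B2, B2–B3, B1–B4, B2–B5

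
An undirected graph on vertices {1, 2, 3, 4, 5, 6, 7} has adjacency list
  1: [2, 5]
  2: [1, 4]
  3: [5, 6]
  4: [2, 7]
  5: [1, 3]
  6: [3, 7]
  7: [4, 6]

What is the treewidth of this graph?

A width-2 tree decomposition is:
Bags: B1 = {2, 4, 7}  B2 = {1, 2, 7}  B3 = {1, 5, 7}  B4 = {3, 5, 7}  B5 = {3, 6, 7}
Tree: B1–B2, B2–B3, B3–B4, B4–B5
The largest bag has 3 vertices, giving width 2; this decomposition certifies tw(G) ≤ 2. Since 7–4–2–1–5–3–6–7 is a cycle in G, G is not acyclic. Forests are exactly the graphs of treewidth ≤ 1, so tw(G) ≥ 2. The upper and lower bounds meet at 2, so that is the treewidth.

2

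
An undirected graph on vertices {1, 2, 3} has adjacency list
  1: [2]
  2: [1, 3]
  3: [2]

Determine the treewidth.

1

A width-1 tree decomposition is:
Bags: B1 = {2, 3}  B2 = {1, 2}
Tree: B1–B2
The largest bag has 2 vertices, giving width 1; this decomposition certifies tw(G) ≤ 1. Any graph with an edge has treewidth ≥ 1, and G has the edge 3–2. The upper and lower bounds meet at 1, so that is the treewidth.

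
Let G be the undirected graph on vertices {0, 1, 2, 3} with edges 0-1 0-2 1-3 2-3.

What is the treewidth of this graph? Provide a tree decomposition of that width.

Treewidth 2.
One such decomposition:
Bags: B1 = {0, 1, 2}  B2 = {1, 2, 3}
Tree: B1–B2

Each bag holds 3 vertices, so the decomposition has width 2, which upper-bounds the treewidth. For the lower bound, G contains the cycle 2–0–1–3–2, so G is not a forest; only forests have treewidth ≤ 1, hence tw(G) ≥ 2. Combining the bounds, tw(G) = 2.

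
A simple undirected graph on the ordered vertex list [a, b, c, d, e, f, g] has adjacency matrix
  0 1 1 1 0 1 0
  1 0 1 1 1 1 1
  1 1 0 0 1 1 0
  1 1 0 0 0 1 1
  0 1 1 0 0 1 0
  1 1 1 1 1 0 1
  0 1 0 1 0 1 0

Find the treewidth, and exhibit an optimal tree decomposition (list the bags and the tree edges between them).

Treewidth 3.
Bags: B1 = {a, b, c, f}  B2 = {a, b, d, f}  B3 = {b, c, e, f}  B4 = {b, d, f, g}
Tree: B1–B2, B1–B3, B2–B4

Every bag has size at most 4, so the width is 4 − 1 = 3 and tw(G) ≤ 3. Conversely, {b, d, f, g} is a clique of size 4, and the vertices of any clique must share a bag in every tree decomposition; so some bag has ≥ 4 vertices and tw(G) ≥ 3. Therefore the treewidth is 3.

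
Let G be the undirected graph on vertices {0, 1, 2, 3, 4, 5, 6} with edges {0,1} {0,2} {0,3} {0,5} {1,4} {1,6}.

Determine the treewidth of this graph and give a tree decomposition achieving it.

Treewidth 1.
One such decomposition:
Bags: B1 = {0, 1}  B2 = {1, 6}  B3 = {0, 5}  B4 = {1, 4}  B5 = {0, 3}  B6 = {0, 2}
Tree: B1–B2, B1–B3, B2–B4, B1–B5, B1–B6

The largest bag has 2 vertices, giving width 1; this decomposition certifies tw(G) ≤ 1. G has an edge, so its treewidth is at least 1. Hence tw(G) = 1 exactly.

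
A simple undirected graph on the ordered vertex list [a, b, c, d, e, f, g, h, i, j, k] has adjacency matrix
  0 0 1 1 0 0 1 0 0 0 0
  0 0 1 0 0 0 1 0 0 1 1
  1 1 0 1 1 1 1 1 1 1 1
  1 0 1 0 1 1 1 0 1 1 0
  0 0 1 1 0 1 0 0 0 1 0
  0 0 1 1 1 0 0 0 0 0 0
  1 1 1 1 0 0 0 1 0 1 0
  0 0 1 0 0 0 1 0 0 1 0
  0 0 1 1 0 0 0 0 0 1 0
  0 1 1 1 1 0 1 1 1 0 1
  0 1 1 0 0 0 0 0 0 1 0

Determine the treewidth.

A width-3 tree decomposition is:
Bags: B1 = {c, d, g, j}  B2 = {c, g, h, j}  B3 = {c, d, e, j}  B4 = {b, c, g, j}  B5 = {b, c, j, k}  B6 = {c, d, i, j}  B7 = {c, d, e, f}  B8 = {a, c, d, g}
Tree: B1–B2, B1–B3, B2–B4, B4–B5, B1–B6, B3–B7, B1–B8
Each bag holds 4 vertices, so the decomposition has width 3, which upper-bounds the treewidth. On the other hand G contains the 4-clique {a, c, d, g}. A clique must lie in a single bag of any decomposition, so no decomposition can have width below 3. The upper and lower bounds meet at 3, so that is the treewidth.

3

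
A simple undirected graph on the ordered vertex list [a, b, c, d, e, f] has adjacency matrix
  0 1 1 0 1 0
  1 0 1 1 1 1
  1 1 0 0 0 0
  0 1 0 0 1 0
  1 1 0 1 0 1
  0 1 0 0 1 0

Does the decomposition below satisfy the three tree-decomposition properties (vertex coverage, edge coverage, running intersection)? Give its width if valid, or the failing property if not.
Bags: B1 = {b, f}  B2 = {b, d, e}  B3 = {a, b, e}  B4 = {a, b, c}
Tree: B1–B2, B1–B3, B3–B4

A tree decomposition must satisfy three properties: every vertex lies in some bag; for every edge, both endpoints lie together in some bag; and for every vertex, the bags containing it form a connected subtree. Here edge (e,f) lies in no bag, so the decomposition is invalid.

No — edge (e,f) lies in no bag.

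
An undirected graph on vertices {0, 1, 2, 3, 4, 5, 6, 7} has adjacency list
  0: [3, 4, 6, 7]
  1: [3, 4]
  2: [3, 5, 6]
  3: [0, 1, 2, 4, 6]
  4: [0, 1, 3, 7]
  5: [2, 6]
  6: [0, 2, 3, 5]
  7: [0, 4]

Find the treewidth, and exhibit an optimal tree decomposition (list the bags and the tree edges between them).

Treewidth 2.
One optimal decomposition is:
Bags: B1 = {0, 3, 6}  B2 = {2, 3, 6}  B3 = {0, 3, 4}  B4 = {2, 5, 6}  B5 = {1, 3, 4}  B6 = {0, 4, 7}
Tree: B1–B2, B1–B3, B2–B4, B3–B5, B3–B6

Every bag has size at most 3, so the width is 3 − 1 = 2 and tw(G) ≤ 2. On the other hand G contains the 3-clique {0, 3, 4}. A clique must lie in a single bag of any decomposition, so no decomposition can have width below 2. Combining the bounds, tw(G) = 2.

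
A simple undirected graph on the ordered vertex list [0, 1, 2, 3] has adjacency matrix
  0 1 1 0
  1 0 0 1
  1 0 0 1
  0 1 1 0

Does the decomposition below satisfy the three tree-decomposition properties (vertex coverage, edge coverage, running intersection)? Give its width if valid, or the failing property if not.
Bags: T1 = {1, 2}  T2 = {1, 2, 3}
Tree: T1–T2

No — vertex 0 appears in no bag.

A tree decomposition must satisfy three properties: every vertex lies in some bag; for every edge, both endpoints lie together in some bag; and for every vertex, the bags containing it form a connected subtree. Here vertex 0 appears in no bag, so the decomposition is invalid.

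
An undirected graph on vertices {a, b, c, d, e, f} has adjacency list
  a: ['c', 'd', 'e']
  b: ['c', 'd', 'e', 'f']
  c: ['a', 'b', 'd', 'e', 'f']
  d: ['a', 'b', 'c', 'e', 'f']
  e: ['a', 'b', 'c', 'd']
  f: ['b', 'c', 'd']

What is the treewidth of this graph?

A width-3 tree decomposition is:
Bags: B1 = {b, c, d, e}  B2 = {b, c, d, f}  B3 = {a, c, d, e}
Tree: B1–B2, B1–B3
Each bag holds 4 vertices, so the decomposition has width 3, which upper-bounds the treewidth. On the other hand G contains the 4-clique {a, c, d, e}. A clique must lie in a single bag of any decomposition, so no decomposition can have width below 3. Therefore the treewidth is 3.

3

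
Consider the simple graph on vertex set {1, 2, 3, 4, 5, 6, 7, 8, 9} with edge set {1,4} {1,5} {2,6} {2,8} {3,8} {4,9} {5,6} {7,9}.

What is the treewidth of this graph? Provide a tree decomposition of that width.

Treewidth 1.
Bags: B1 = {7, 9}  B2 = {4, 9}  B3 = {1, 4}  B4 = {1, 5}  B5 = {5, 6}  B6 = {2, 6}  B7 = {2, 8}  B8 = {3, 8}
Tree: B1–B2, B2–B3, B3–B4, B4–B5, B5–B6, B6–B7, B7–B8

The largest bag has 2 vertices, giving width 1; this decomposition certifies tw(G) ≤ 1. Any graph with an edge has treewidth ≥ 1, and G has the edge 7–9. Therefore the treewidth is 1.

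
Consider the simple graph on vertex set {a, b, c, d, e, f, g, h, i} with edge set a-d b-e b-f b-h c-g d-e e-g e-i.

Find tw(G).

A width-1 tree decomposition is:
Bags: B1 = {b, e}  B2 = {d, e}  B3 = {a, d}  B4 = {e, g}  B5 = {c, g}  B6 = {b, h}  B7 = {b, f}  B8 = {e, i}
Tree: B1–B2, B2–B3, B2–B4, B4–B5, B1–B6, B6–B7, B2–B8
Each bag holds 2 vertices, so the decomposition has width 1, which upper-bounds the treewidth. G has an edge, so its treewidth is at least 1. Hence tw(G) = 1 exactly.

1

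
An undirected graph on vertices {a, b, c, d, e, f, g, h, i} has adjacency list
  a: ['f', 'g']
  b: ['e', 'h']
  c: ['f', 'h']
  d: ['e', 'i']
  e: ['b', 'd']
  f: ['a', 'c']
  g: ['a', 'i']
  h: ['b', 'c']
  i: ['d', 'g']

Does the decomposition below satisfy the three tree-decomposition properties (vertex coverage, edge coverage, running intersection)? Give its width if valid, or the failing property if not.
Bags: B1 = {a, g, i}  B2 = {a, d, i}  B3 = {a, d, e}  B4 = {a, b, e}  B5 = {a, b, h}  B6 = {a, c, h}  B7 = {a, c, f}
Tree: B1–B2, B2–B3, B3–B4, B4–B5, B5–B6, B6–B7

Every vertex of G appears in some bag (union = {a, b, c, d, e, f, g, h, i}); every edge is covered by a bag; and for each vertex v the set of bags containing v is connected in the bag tree. The decomposition is therefore valid. The largest bag has 3 vertices, so the width is 2.

Yes; width 2.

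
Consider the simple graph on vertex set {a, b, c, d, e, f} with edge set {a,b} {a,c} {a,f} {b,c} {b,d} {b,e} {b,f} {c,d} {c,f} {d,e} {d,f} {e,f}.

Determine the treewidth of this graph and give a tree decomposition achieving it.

The largest bag has 4 vertices, giving width 3; this decomposition certifies tw(G) ≤ 3. Conversely, {b, d, e, f} is a clique of size 4, and the vertices of any clique must share a bag in every tree decomposition; so some bag has ≥ 4 vertices and tw(G) ≥ 3. Hence tw(G) = 3 exactly.

Treewidth 3.
One optimal decomposition is:
Bags: B1 = {b, d, e, f}  B2 = {b, c, d, f}  B3 = {a, b, c, f}
Tree: B1–B2, B2–B3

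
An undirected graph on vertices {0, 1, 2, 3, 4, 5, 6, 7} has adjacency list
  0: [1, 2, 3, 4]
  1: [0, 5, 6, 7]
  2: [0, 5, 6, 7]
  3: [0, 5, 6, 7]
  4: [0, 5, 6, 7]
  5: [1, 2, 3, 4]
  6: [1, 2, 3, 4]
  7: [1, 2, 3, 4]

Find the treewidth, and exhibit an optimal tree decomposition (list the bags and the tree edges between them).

Treewidth 4.
One optimal decomposition is:
Bags: B1 = {0, 4, 5, 6, 7}  B2 = {0, 2, 5, 6, 7}  B3 = {0, 3, 5, 6, 7}  B4 = {0, 1, 5, 6, 7}
Tree: B1–B2, B2–B3, B3–B4

The largest bag has 5 vertices, giving width 4; this decomposition certifies tw(G) ≤ 4. For the lower bound: the 5 vertex sets {4,6}, {2,5}, {0,3}, {7}, {1} are disjoint, each induces a connected subgraph, and every pair is joined by at least one edge of G. Contracting each set to a single vertex therefore yields K_{5} as a minor, and since treewidth is minor-monotone, tw(G) ≥ tw(K_{5}) = 4. Therefore the treewidth is 4.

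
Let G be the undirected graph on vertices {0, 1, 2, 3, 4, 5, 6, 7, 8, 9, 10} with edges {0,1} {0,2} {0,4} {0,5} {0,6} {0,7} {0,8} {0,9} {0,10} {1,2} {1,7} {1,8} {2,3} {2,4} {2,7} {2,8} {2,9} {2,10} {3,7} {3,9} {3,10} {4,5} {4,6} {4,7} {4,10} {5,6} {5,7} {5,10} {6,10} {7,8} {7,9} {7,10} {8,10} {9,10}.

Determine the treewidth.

4

A width-4 tree decomposition is:
Bags: B1 = {0, 2, 7, 8, 10}  B2 = {0, 2, 7, 9, 10}  B3 = {0, 2, 4, 7, 10}  B4 = {0, 4, 5, 7, 10}  B5 = {0, 1, 2, 7, 8}  B6 = {0, 4, 5, 6, 10}  B7 = {2, 3, 7, 9, 10}
Tree: B1–B2, B1–B3, B3–B4, B1–B5, B4–B6, B2–B7
Every bag has size at most 5, so the width is 5 − 1 = 4 and tw(G) ≤ 4. On the other hand G contains the 5-clique {0, 4, 5, 6, 10}. A clique must lie in a single bag of any decomposition, so no decomposition can have width below 4. Combining the bounds, tw(G) = 4.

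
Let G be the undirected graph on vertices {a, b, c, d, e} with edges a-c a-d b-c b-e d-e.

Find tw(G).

2

A width-2 tree decomposition is:
Bags: B1 = {b, c, e}  B2 = {c, d, e}  B3 = {a, c, d}
Tree: B1–B2, B2–B3
The largest bag has 3 vertices, giving width 2; this decomposition certifies tw(G) ≤ 2. Since c–b–e–d–a–c is a cycle in G, G is not acyclic. Forests are exactly the graphs of treewidth ≤ 1, so tw(G) ≥ 2. Therefore the treewidth is 2.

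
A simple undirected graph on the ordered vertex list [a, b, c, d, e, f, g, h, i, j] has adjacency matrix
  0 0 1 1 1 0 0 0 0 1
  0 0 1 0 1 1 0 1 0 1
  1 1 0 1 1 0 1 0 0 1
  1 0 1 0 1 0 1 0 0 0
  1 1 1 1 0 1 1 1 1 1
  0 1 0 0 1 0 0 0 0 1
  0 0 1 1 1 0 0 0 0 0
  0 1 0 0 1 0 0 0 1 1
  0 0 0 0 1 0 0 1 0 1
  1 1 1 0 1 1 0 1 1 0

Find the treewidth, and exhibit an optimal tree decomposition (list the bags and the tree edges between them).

Every bag has size at most 4, so the width is 4 − 1 = 3 and tw(G) ≤ 3. For the lower bound, the 4 vertices {c, d, e, g} are pairwise adjacent, and any tree decomposition puts a clique entirely inside one bag — forcing width ≥ 3. The upper and lower bounds meet at 3, so that is the treewidth.

Treewidth 3.
One optimal decomposition is:
Bags: B1 = {b, e, h, j}  B2 = {b, c, e, j}  B3 = {a, c, e, j}  B4 = {e, h, i, j}  B5 = {a, c, d, e}  B6 = {c, d, e, g}  B7 = {b, e, f, j}
Tree: B1–B2, B2–B3, B1–B4, B3–B5, B5–B6, B2–B7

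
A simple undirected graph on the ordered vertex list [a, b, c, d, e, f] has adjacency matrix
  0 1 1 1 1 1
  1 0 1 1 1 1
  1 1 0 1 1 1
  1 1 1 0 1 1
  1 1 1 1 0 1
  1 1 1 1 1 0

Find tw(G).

5

A width-5 tree decomposition is:
Bags: B1 = {a, b, c, d, e, f}
Tree: (single bag)
With just one bag of size 6, the width is 6 − 1 = 5, so tw(G) ≤ 5. For the lower bound, the 6 vertices {a, b, c, d, e, f} are pairwise adjacent, and any tree decomposition puts a clique entirely inside one bag — forcing width ≥ 5. Hence tw(G) = 5 exactly.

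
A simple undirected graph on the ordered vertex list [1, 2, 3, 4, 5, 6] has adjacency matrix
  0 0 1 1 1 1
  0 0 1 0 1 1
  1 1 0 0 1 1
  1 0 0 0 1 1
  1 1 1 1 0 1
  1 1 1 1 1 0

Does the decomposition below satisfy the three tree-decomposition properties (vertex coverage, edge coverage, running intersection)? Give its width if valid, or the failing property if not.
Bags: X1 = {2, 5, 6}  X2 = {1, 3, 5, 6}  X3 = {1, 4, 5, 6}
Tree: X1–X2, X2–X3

A tree decomposition must satisfy three properties: every vertex lies in some bag; for every edge, both endpoints lie together in some bag; and for every vertex, the bags containing it form a connected subtree. Here edge (3,2) lies in no bag, so the decomposition is invalid.

No — edge (3,2) lies in no bag.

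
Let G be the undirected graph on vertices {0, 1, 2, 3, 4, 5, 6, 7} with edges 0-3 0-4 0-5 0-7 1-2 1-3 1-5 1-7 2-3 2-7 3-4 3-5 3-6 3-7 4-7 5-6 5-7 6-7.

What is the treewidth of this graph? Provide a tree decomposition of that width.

Treewidth 3.
One optimal decomposition is:
Bags: B1 = {0, 3, 5, 7}  B2 = {1, 3, 5, 7}  B3 = {0, 3, 4, 7}  B4 = {1, 2, 3, 7}  B5 = {3, 5, 6, 7}
Tree: B1–B2, B1–B3, B2–B4, B1–B5

The largest bag has 4 vertices, giving width 3; this decomposition certifies tw(G) ≤ 3. Conversely, {1, 2, 3, 7} is a clique of size 4, and the vertices of any clique must share a bag in every tree decomposition; so some bag has ≥ 4 vertices and tw(G) ≥ 3. Therefore the treewidth is 3.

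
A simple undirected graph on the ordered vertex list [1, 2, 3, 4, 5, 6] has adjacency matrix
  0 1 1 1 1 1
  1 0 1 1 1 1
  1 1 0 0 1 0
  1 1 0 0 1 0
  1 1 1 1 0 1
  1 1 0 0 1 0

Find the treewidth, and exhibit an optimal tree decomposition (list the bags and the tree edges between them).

Treewidth 3.
Bags: B1 = {1, 2, 4, 5}  B2 = {1, 2, 5, 6}  B3 = {1, 2, 3, 5}
Tree: B1–B2, B2–B3

Each bag holds 4 vertices, so the decomposition has width 3, which upper-bounds the treewidth. For the lower bound, the 4 vertices {1, 2, 3, 5} are pairwise adjacent, and any tree decomposition puts a clique entirely inside one bag — forcing width ≥ 3. Hence tw(G) = 3 exactly.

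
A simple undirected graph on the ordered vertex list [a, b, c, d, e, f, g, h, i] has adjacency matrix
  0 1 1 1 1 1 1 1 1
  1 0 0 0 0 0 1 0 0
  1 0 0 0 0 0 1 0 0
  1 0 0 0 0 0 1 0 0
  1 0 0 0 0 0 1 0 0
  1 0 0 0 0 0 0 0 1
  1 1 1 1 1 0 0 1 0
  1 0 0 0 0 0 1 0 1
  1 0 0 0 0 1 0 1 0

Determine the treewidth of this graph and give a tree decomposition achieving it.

Each bag holds 3 vertices, so the decomposition has width 2, which upper-bounds the treewidth. Conversely, {a, d, g} is a clique of size 3, and the vertices of any clique must share a bag in every tree decomposition; so some bag has ≥ 3 vertices and tw(G) ≥ 2. Therefore the treewidth is 2.

Treewidth 2.
One optimal decomposition is:
Bags: B1 = {a, e, g}  B2 = {a, c, g}  B3 = {a, g, h}  B4 = {a, h, i}  B5 = {a, f, i}  B6 = {a, b, g}  B7 = {a, d, g}
Tree: B1–B2, B2–B3, B3–B4, B4–B5, B1–B6, B1–B7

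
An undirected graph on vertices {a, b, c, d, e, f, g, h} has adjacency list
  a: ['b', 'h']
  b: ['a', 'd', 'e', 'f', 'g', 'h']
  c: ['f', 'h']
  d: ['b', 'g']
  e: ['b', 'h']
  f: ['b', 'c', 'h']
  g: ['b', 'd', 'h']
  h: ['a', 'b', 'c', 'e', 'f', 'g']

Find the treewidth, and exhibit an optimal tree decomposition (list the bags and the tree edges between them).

Each bag holds 3 vertices, so the decomposition has width 2, which upper-bounds the treewidth. Conversely, {b, d, g} is a clique of size 3, and the vertices of any clique must share a bag in every tree decomposition; so some bag has ≥ 3 vertices and tw(G) ≥ 2. Therefore the treewidth is 2.

Treewidth 2.
One such decomposition:
Bags: B1 = {b, g, h}  B2 = {a, b, h}  B3 = {b, d, g}  B4 = {b, e, h}  B5 = {b, f, h}  B6 = {c, f, h}
Tree: B1–B2, B1–B3, B1–B4, B2–B5, B5–B6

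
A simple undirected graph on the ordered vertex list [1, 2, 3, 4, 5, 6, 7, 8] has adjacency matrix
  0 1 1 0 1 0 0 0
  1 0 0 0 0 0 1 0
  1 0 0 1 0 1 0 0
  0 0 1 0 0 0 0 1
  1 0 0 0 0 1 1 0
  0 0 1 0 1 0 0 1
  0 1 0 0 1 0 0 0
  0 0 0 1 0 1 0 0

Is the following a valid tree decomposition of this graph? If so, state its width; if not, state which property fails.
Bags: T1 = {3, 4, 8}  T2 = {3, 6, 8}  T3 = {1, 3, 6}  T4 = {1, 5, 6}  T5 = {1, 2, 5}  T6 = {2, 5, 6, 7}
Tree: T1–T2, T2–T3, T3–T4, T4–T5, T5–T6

No — bags containing vertex 6 are not connected in the tree.

A tree decomposition must satisfy three properties: every vertex lies in some bag; for every edge, both endpoints lie together in some bag; and for every vertex, the bags containing it form a connected subtree. Here bags containing vertex 6 are not connected in the tree, so the decomposition is invalid.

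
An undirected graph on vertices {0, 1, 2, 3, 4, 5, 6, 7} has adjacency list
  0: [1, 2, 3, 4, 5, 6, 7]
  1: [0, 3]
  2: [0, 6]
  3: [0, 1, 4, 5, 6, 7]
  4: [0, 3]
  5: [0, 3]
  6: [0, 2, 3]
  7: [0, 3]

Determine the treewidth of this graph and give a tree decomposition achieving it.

Each bag holds 3 vertices, so the decomposition has width 2, which upper-bounds the treewidth. On the other hand G contains the 3-clique {0, 2, 6}. A clique must lie in a single bag of any decomposition, so no decomposition can have width below 2. The upper and lower bounds meet at 2, so that is the treewidth.

Treewidth 2.
Bags: B1 = {0, 1, 3}  B2 = {0, 3, 6}  B3 = {0, 3, 5}  B4 = {0, 2, 6}  B5 = {0, 3, 4}  B6 = {0, 3, 7}
Tree: B1–B2, B1–B3, B2–B4, B3–B5, B2–B6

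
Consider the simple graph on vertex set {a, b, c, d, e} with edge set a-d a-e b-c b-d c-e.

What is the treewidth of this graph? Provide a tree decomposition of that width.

The largest bag has 3 vertices, giving width 2; this decomposition certifies tw(G) ≤ 2. Since e–a–d–b–c–e is a cycle in G, G is not acyclic. Forests are exactly the graphs of treewidth ≤ 1, so tw(G) ≥ 2. Hence tw(G) = 2 exactly.

Treewidth 2.
Bags: B1 = {a, d, e}  B2 = {b, d, e}  B3 = {b, c, e}
Tree: B1–B2, B2–B3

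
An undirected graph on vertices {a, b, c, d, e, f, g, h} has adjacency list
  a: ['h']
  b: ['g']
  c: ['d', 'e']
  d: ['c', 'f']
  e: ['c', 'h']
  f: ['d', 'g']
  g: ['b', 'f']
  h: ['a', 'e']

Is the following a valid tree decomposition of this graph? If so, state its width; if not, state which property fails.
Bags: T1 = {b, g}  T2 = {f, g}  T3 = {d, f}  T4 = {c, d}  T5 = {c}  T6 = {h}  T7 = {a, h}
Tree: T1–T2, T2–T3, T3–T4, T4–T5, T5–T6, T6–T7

A tree decomposition must satisfy three properties: every vertex lies in some bag; for every edge, both endpoints lie together in some bag; and for every vertex, the bags containing it form a connected subtree. Here vertex e appears in no bag, so the decomposition is invalid.

No — vertex e appears in no bag.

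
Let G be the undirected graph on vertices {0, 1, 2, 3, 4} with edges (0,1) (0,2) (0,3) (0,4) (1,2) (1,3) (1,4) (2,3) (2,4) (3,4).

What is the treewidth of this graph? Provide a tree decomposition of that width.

Treewidth 4.
Bags: B1 = {0, 1, 2, 3, 4}
Tree: (single bag)

With just one bag of size 5, the width is 5 − 1 = 4, so tw(G) ≤ 4. For the lower bound, the 5 vertices {0, 1, 2, 3, 4} are pairwise adjacent, and any tree decomposition puts a clique entirely inside one bag — forcing width ≥ 4. Combining the bounds, tw(G) = 4.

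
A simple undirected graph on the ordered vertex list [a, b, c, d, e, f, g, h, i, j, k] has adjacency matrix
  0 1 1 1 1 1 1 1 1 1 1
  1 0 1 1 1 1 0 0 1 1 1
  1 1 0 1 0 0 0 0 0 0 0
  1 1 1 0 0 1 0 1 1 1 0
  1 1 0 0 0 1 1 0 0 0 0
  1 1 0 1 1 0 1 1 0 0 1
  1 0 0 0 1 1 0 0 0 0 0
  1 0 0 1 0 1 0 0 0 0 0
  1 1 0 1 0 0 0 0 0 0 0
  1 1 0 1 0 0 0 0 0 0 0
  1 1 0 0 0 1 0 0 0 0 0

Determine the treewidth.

A width-3 tree decomposition is:
Bags: B1 = {a, b, d, f}  B2 = {a, b, d, j}  B3 = {a, b, e, f}  B4 = {a, b, c, d}  B5 = {a, b, d, i}  B6 = {a, b, f, k}  B7 = {a, e, f, g}  B8 = {a, d, f, h}
Tree: B1–B2, B1–B3, B1–B4, B2–B5, B3–B6, B3–B7, B1–B8
Every bag has size at most 4, so the width is 4 − 1 = 3 and tw(G) ≤ 3. For the lower bound, the 4 vertices {a, e, f, g} are pairwise adjacent, and any tree decomposition puts a clique entirely inside one bag — forcing width ≥ 3. Therefore the treewidth is 3.

3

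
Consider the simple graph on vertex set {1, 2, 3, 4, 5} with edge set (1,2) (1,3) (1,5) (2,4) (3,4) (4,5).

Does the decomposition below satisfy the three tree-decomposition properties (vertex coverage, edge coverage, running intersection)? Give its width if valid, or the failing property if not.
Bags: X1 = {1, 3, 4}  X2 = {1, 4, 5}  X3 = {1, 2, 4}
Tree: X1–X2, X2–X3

Yes; width 2.

Every vertex of G appears in some bag (union = {1, 2, 3, 4, 5}); every edge is covered by a bag; and for each vertex v the set of bags containing v is connected in the bag tree. The decomposition is therefore valid. The largest bag has 3 vertices, so the width is 2.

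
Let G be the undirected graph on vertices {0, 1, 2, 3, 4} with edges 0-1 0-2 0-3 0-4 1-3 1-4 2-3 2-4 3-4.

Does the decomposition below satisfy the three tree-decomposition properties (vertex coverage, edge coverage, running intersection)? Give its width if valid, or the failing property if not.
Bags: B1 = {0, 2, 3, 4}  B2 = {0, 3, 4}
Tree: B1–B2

A tree decomposition must satisfy three properties: every vertex lies in some bag; for every edge, both endpoints lie together in some bag; and for every vertex, the bags containing it form a connected subtree. Here vertex 1 appears in no bag, so the decomposition is invalid.

No — vertex 1 appears in no bag.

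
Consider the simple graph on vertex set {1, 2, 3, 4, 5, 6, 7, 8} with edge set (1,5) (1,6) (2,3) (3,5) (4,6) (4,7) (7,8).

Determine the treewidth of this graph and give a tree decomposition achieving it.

Each bag holds 2 vertices, so the decomposition has width 1, which upper-bounds the treewidth. G has an edge, so its treewidth is at least 1. Hence tw(G) = 1 exactly.

Treewidth 1.
Bags: B1 = {7, 8}  B2 = {4, 7}  B3 = {4, 6}  B4 = {1, 6}  B5 = {1, 5}  B6 = {3, 5}  B7 = {2, 3}
Tree: B1–B2, B2–B3, B3–B4, B4–B5, B5–B6, B6–B7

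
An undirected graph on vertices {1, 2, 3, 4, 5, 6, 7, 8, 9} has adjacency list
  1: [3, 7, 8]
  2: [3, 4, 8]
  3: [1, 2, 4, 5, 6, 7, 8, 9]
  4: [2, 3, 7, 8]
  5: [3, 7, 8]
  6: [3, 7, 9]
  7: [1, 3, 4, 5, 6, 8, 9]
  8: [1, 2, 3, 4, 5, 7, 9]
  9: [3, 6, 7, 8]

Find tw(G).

3

A width-3 tree decomposition is:
Bags: B1 = {1, 3, 7, 8}  B2 = {3, 4, 7, 8}  B3 = {3, 5, 7, 8}  B4 = {2, 3, 4, 8}  B5 = {3, 7, 8, 9}  B6 = {3, 6, 7, 9}
Tree: B1–B2, B2–B3, B2–B4, B3–B5, B5–B6
Each bag holds 4 vertices, so the decomposition has width 3, which upper-bounds the treewidth. On the other hand G contains the 4-clique {2, 3, 4, 8}. A clique must lie in a single bag of any decomposition, so no decomposition can have width below 3. Therefore the treewidth is 3.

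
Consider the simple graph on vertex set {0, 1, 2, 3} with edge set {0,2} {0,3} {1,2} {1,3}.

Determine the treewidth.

A width-2 tree decomposition is:
Bags: B1 = {0, 1, 3}  B2 = {0, 1, 2}
Tree: B1–B2
Every bag has size at most 3, so the width is 3 − 1 = 2 and tw(G) ≤ 2. The edges 0–3–1–2–0 form a cycle, so G is not a tree and its treewidth is at least 2. Hence tw(G) = 2 exactly.

2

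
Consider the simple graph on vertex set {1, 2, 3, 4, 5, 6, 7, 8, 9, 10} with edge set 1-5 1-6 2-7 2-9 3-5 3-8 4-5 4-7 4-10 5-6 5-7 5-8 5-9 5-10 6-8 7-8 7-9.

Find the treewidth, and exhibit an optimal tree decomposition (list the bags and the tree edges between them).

Each bag holds 3 vertices, so the decomposition has width 2, which upper-bounds the treewidth. For the lower bound, the 3 vertices {2, 7, 9} are pairwise adjacent, and any tree decomposition puts a clique entirely inside one bag — forcing width ≥ 2. The upper and lower bounds meet at 2, so that is the treewidth.

Treewidth 2.
Bags: B1 = {5, 7, 9}  B2 = {5, 7, 8}  B3 = {2, 7, 9}  B4 = {4, 5, 7}  B5 = {5, 6, 8}  B6 = {4, 5, 10}  B7 = {1, 5, 6}  B8 = {3, 5, 8}
Tree: B1–B2, B1–B3, B2–B4, B2–B5, B4–B6, B5–B7, B5–B8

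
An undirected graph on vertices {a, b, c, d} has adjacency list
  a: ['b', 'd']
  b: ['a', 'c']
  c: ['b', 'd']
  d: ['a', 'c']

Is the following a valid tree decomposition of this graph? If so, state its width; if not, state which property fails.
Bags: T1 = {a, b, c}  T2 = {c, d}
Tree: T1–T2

No — edge (a,d) lies in no bag.

A tree decomposition must satisfy three properties: every vertex lies in some bag; for every edge, both endpoints lie together in some bag; and for every vertex, the bags containing it form a connected subtree. Here edge (a,d) lies in no bag, so the decomposition is invalid.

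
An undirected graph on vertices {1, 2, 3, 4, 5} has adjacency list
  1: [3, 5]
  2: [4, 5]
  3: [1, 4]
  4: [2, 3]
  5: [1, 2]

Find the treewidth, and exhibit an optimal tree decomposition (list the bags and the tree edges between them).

Each bag holds 3 vertices, so the decomposition has width 2, which upper-bounds the treewidth. Since 1–5–2–4–3–1 is a cycle in G, G is not acyclic. Forests are exactly the graphs of treewidth ≤ 1, so tw(G) ≥ 2. The upper and lower bounds meet at 2, so that is the treewidth.

Treewidth 2.
One such decomposition:
Bags: B1 = {1, 2, 5}  B2 = {1, 2, 4}  B3 = {1, 3, 4}
Tree: B1–B2, B2–B3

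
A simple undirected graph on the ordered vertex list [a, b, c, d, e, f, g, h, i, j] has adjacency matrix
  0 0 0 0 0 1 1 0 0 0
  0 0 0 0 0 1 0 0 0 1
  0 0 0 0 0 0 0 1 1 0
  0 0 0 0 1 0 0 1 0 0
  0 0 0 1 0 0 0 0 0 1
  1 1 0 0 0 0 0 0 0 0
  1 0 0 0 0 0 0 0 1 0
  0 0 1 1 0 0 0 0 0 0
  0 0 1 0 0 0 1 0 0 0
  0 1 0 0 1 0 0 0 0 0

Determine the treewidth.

2

A width-2 tree decomposition is:
Bags: B1 = {a, b, f}  B2 = {a, b, g}  B3 = {b, g, i}  B4 = {b, c, i}  B5 = {b, c, h}  B6 = {b, d, h}  B7 = {b, d, e}  B8 = {b, e, j}
Tree: B1–B2, B2–B3, B3–B4, B4–B5, B5–B6, B6–B7, B7–B8
The largest bag has 3 vertices, giving width 2; this decomposition certifies tw(G) ≤ 2. For the lower bound, G contains the cycle b–f–a–g–i–c–h–d–e–j–b, so G is not a forest; only forests have treewidth ≤ 1, hence tw(G) ≥ 2. The upper and lower bounds meet at 2, so that is the treewidth.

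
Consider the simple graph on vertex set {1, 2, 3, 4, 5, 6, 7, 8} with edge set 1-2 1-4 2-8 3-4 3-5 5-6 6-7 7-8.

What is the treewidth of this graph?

A width-2 tree decomposition is:
Bags: B1 = {3, 4, 5}  B2 = {1, 4, 5}  B3 = {1, 2, 5}  B4 = {2, 5, 8}  B5 = {5, 7, 8}  B6 = {5, 6, 7}
Tree: B1–B2, B2–B3, B3–B4, B4–B5, B5–B6
The largest bag has 3 vertices, giving width 2; this decomposition certifies tw(G) ≤ 2. The edges 5–3–4–1–2–8–7–6–5 form a cycle, so G is not a tree and its treewidth is at least 2. Combining the bounds, tw(G) = 2.

2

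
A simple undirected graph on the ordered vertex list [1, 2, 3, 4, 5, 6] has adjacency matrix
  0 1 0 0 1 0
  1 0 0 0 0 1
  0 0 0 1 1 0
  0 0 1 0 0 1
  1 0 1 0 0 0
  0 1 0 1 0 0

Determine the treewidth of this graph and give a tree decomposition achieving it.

Treewidth 2.
One optimal decomposition is:
Bags: B1 = {1, 3, 5}  B2 = {1, 3, 4}  B3 = {1, 4, 6}  B4 = {1, 2, 6}
Tree: B1–B2, B2–B3, B3–B4

The largest bag has 3 vertices, giving width 2; this decomposition certifies tw(G) ≤ 2. The edges 1–5–3–4–6–2–1 form a cycle, so G is not a tree and its treewidth is at least 2. Hence tw(G) = 2 exactly.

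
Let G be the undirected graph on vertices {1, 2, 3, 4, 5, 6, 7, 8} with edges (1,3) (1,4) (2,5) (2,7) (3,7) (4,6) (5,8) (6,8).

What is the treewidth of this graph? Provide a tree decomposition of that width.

The largest bag has 3 vertices, giving width 2; this decomposition certifies tw(G) ≤ 2. Since 5–2–7–3–1–4–6–8–5 is a cycle in G, G is not acyclic. Forests are exactly the graphs of treewidth ≤ 1, so tw(G) ≥ 2. Hence tw(G) = 2 exactly.

Treewidth 2.
One optimal decomposition is:
Bags: B1 = {2, 5, 7}  B2 = {3, 5, 7}  B3 = {1, 3, 5}  B4 = {1, 4, 5}  B5 = {4, 5, 6}  B6 = {5, 6, 8}
Tree: B1–B2, B2–B3, B3–B4, B4–B5, B5–B6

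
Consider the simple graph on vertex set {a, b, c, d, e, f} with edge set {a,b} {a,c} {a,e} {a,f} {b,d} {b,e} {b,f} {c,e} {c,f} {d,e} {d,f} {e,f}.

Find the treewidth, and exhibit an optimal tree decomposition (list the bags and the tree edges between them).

Treewidth 3.
One optimal decomposition is:
Bags: B1 = {a, b, e, f}  B2 = {a, c, e, f}  B3 = {b, d, e, f}
Tree: B1–B2, B1–B3

The largest bag has 4 vertices, giving width 3; this decomposition certifies tw(G) ≤ 3. For the lower bound, the 4 vertices {b, d, e, f} are pairwise adjacent, and any tree decomposition puts a clique entirely inside one bag — forcing width ≥ 3. Therefore the treewidth is 3.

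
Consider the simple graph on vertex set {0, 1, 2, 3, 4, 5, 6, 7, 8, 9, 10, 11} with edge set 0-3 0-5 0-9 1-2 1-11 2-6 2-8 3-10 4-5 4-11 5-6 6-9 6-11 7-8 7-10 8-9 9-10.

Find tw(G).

A width-3 tree decomposition is:
Bags: B1 = {3, 7, 8, 10}  B2 = {3, 8, 9, 10}  B3 = {0, 3, 8, 9}  B4 = {0, 2, 8, 9}  B5 = {0, 2, 6, 9}  B6 = {0, 2, 5, 6}  B7 = {1, 2, 5, 6}  B8 = {1, 5, 6, 11}  B9 = {1, 4, 5, 11}
Tree: B1–B2, B2–B3, B3–B4, B4–B5, B5–B6, B6–B7, B7–B8, B8–B9
Each bag holds 4 vertices, so the decomposition has width 3, which upper-bounds the treewidth. For the lower bound: the 4 vertex sets {3,7,10}, {8}, {9}, {0,2,5,6} are disjoint, each induces a connected subgraph, and every pair is joined by at least one edge of G. Contracting each set to a single vertex therefore yields K_{4} as a minor, and since treewidth is minor-monotone, tw(G) ≥ tw(K_{4}) = 3. Combining the bounds, tw(G) = 3.

3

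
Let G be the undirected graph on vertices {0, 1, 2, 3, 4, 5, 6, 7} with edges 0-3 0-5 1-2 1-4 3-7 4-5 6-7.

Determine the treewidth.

1

A width-1 tree decomposition is:
Bags: B1 = {6, 7}  B2 = {3, 7}  B3 = {0, 3}  B4 = {0, 5}  B5 = {4, 5}  B6 = {1, 4}  B7 = {1, 2}
Tree: B1–B2, B2–B3, B3–B4, B4–B5, B5–B6, B6–B7
Every bag has size at most 2, so the width is 2 − 1 = 1 and tw(G) ≤ 1. Any graph with an edge has treewidth ≥ 1, and G has the edge 6–7. Combining the bounds, tw(G) = 1.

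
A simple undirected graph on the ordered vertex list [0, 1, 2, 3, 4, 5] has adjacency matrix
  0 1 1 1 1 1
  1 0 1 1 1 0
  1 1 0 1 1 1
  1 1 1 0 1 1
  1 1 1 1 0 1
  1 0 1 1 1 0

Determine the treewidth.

4

A width-4 tree decomposition is:
Bags: B1 = {0, 2, 3, 4, 5}  B2 = {0, 1, 2, 3, 4}
Tree: B1–B2
Every bag has size at most 5, so the width is 5 − 1 = 4 and tw(G) ≤ 4. On the other hand G contains the 5-clique {0, 1, 2, 3, 4}. A clique must lie in a single bag of any decomposition, so no decomposition can have width below 4. The upper and lower bounds meet at 4, so that is the treewidth.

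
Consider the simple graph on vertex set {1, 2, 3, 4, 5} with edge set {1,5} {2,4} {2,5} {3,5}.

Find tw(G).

1

A width-1 tree decomposition is:
Bags: B1 = {2, 5}  B2 = {2, 4}  B3 = {3, 5}  B4 = {1, 5}
Tree: B1–B2, B1–B3, B1–B4
The largest bag has 2 vertices, giving width 1; this decomposition certifies tw(G) ≤ 1. Any graph with an edge has treewidth ≥ 1, and G has the edge 5–2. Hence tw(G) = 1 exactly.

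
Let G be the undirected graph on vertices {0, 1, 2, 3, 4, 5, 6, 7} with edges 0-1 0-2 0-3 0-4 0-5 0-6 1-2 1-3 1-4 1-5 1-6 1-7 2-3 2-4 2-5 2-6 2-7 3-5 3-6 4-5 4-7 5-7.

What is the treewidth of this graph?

A width-4 tree decomposition is:
Bags: B1 = {0, 1, 2, 4, 5}  B2 = {0, 1, 2, 3, 5}  B3 = {0, 1, 2, 3, 6}  B4 = {1, 2, 4, 5, 7}
Tree: B1–B2, B2–B3, B1–B4
Every bag has size at most 5, so the width is 5 − 1 = 4 and tw(G) ≤ 4. Conversely, {0, 1, 2, 3, 5} is a clique of size 5, and the vertices of any clique must share a bag in every tree decomposition; so some bag has ≥ 5 vertices and tw(G) ≥ 4. Hence tw(G) = 4 exactly.

4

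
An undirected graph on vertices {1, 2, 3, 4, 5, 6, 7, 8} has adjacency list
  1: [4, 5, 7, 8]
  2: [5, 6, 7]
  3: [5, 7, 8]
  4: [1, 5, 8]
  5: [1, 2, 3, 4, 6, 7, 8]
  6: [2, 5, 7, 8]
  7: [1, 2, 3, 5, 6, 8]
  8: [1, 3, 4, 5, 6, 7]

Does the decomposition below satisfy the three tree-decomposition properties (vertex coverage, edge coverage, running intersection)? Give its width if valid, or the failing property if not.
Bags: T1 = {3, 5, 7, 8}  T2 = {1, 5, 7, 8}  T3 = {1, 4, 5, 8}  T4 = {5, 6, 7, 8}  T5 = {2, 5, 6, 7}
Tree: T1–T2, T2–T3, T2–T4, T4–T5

Every vertex of G appears in some bag (union = {1, 2, 3, 4, 5, 6, 7, 8}); every edge is covered by a bag; and for each vertex v the set of bags containing v is connected in the bag tree. The decomposition is therefore valid. The largest bag has 4 vertices, so the width is 3.

Yes; width 3.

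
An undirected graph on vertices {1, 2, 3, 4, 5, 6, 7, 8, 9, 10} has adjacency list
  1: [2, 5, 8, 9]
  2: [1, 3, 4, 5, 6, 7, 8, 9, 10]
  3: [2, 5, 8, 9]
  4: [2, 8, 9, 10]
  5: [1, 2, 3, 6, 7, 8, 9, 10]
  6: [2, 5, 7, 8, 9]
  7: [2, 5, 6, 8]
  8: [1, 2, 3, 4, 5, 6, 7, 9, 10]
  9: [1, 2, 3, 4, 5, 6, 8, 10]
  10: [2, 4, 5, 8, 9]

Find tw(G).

A width-4 tree decomposition is:
Bags: B1 = {2, 5, 6, 8, 9}  B2 = {2, 3, 5, 8, 9}  B3 = {2, 5, 8, 9, 10}  B4 = {2, 4, 8, 9, 10}  B5 = {1, 2, 5, 8, 9}  B6 = {2, 5, 6, 7, 8}
Tree: B1–B2, B1–B3, B3–B4, B1–B5, B1–B6
The largest bag has 5 vertices, giving width 4; this decomposition certifies tw(G) ≤ 4. Conversely, {2, 4, 8, 9, 10} is a clique of size 5, and the vertices of any clique must share a bag in every tree decomposition; so some bag has ≥ 5 vertices and tw(G) ≥ 4. Combining the bounds, tw(G) = 4.

4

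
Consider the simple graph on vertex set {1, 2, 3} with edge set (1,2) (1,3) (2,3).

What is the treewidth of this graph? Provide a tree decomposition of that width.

With just one bag of size 3, the width is 3 − 1 = 2, so tw(G) ≤ 2. Conversely, {1, 2, 3} is a clique of size 3, and the vertices of any clique must share a bag in every tree decomposition; so some bag has ≥ 3 vertices and tw(G) ≥ 2. Therefore the treewidth is 2.

Treewidth 2.
Bags: B1 = {1, 2, 3}
Tree: (single bag)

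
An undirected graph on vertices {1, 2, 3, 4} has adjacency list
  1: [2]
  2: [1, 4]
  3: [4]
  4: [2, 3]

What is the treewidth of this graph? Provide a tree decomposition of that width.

Every bag has size at most 2, so the width is 2 − 1 = 1 and tw(G) ≤ 1. Since G has at least one edge (e.g. 2–1), it is not an edgeless graph, so tw(G) ≥ 1. Hence tw(G) = 1 exactly.

Treewidth 1.
One optimal decomposition is:
Bags: B1 = {1, 2}  B2 = {2, 4}  B3 = {3, 4}
Tree: B1–B2, B2–B3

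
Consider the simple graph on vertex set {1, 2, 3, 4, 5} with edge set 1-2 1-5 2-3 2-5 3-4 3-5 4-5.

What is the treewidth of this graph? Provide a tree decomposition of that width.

The largest bag has 3 vertices, giving width 2; this decomposition certifies tw(G) ≤ 2. For the lower bound, the 3 vertices {1, 2, 5} are pairwise adjacent, and any tree decomposition puts a clique entirely inside one bag — forcing width ≥ 2. Therefore the treewidth is 2.

Treewidth 2.
One such decomposition:
Bags: B1 = {3, 4, 5}  B2 = {2, 3, 5}  B3 = {1, 2, 5}
Tree: B1–B2, B2–B3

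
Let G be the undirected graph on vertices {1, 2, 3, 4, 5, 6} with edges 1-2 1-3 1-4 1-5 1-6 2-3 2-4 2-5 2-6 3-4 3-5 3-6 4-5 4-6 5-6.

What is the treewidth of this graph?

5

A width-5 tree decomposition is:
Bags: B1 = {1, 2, 3, 4, 5, 6}
Tree: (single bag)
With just one bag of size 6, the width is 6 − 1 = 5, so tw(G) ≤ 5. Conversely, {1, 2, 3, 4, 5, 6} is a clique of size 6, and the vertices of any clique must share a bag in every tree decomposition; so some bag has ≥ 6 vertices and tw(G) ≥ 5. Hence tw(G) = 5 exactly.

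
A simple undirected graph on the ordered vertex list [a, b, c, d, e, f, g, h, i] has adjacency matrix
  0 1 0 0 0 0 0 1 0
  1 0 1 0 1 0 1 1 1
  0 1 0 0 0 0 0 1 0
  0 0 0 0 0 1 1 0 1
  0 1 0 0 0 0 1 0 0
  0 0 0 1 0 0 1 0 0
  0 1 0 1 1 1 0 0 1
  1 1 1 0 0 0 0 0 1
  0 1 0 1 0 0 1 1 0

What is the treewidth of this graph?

A width-2 tree decomposition is:
Bags: B1 = {b, g, i}  B2 = {b, h, i}  B3 = {d, g, i}  B4 = {a, b, h}  B5 = {b, e, g}  B6 = {b, c, h}  B7 = {d, f, g}
Tree: B1–B2, B1–B3, B2–B4, B1–B5, B4–B6, B3–B7
Each bag holds 3 vertices, so the decomposition has width 2, which upper-bounds the treewidth. Conversely, {d, f, g} is a clique of size 3, and the vertices of any clique must share a bag in every tree decomposition; so some bag has ≥ 3 vertices and tw(G) ≥ 2. Combining the bounds, tw(G) = 2.

2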